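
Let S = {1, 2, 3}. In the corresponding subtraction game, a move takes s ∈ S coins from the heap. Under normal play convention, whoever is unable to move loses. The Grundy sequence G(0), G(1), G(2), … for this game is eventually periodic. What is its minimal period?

4

G(0) = 0
G(1) = mex{0} = 1
G(2) = mex{1,0} = 2
G(3) = mex{2,1,0} = 3
G(4) = mex{3,2,1} = 0
G(5) = mex{0,3,2} = 1
G(6) = mex{1,0,3} = 2
G(7) = mex{2,1,0} = 3
G(8) = mex{3,2,1} = 0
G(9) = mex{0,3,2} = 1
G(10) = mex{1,0,3} = 2
G(11) = mex{2,1,0} = 3
G(12) = mex{3,2,1} = 0
G(13) = mex{0,3,2} = 1
G(14) = mex{1,0,3} = 2
G(n+4) = G(n) holds for n = 0,…,2 (a full window of length max(S) = 3), so the sequence is purely periodic with period 4.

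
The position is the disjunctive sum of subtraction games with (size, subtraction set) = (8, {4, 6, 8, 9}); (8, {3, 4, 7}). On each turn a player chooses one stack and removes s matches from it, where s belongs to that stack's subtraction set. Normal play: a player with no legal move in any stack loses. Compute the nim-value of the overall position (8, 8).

0

Stack A, S = {4, 6, 8, 9}:
n : 0 1 2 3 4 5 6 7 8
G : 0 0 0 0 1 1 1 1 2
G_A(8) = 2.
Stack B, S = {3, 4, 7}:
n : 0 1 2 3 4 5 6 7 8
G : 0 0 0 1 1 1 2 2 2
G_B(8) = 2.
Combined Grundy value = 2 ⊕ 2 = 0.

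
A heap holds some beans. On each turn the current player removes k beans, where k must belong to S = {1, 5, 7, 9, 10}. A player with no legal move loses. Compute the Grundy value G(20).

n :  0  1  2  3  4  5  6  7  8  9 10 11 12 13 14 15 16 17 18 19 20
G :  0  1  0  1  0  1  0  1  0  1  2  3  2  3  2  3  2  3  2  0  1

1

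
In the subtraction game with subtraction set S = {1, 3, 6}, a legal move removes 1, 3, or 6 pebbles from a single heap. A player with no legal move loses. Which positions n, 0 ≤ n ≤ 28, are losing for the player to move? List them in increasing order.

0, 2, 4, 9, 11, 13, 18, 20, 22, 27

G(0) = 0
G(1) = mex{0} = 1
G(2) = mex{1} = 0
G(3) = mex{0,0} = 1
G(4) = mex{1,1} = 0
G(5) = mex{0,0} = 1
G(6) = mex{1,1,0} = 2
G(7) = mex{2,0,1} = 3
G(8) = mex{3,1,0} = 2
G(9) = mex{2,2,1} = 0
G(10) = mex{0,3,0} = 1
G(11) = mex{1,2,1} = 0
G(12) = mex{0,0,2} = 1
G(13) = mex{1,1,3} = 0
G(14) = mex{0,0,2} = 1
G(15) = mex{1,1,0} = 2
G(16) = mex{2,0,1} = 3
G(17) = mex{3,1,0} = 2
G(18) = mex{2,2,1} = 0
G(19) = mex{0,3,0} = 1
G(20) = mex{1,2,1} = 0
G(21) = mex{0,0,2} = 1
G(22) = mex{1,1,3} = 0
G(23) = mex{0,0,2} = 1
G(24) = mex{1,1,0} = 2
G(25) = mex{2,0,1} = 3
G(26) = mex{3,1,0} = 2
G(27) = mex{2,2,1} = 0
G(28) = mex{0,3,0} = 1
P-positions are exactly the n with G(n) = 0.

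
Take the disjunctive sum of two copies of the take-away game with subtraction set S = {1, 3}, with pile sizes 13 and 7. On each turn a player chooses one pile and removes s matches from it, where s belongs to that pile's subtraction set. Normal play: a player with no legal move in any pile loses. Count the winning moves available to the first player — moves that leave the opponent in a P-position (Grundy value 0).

All piles use S = {1, 3}:
n :  0  1  2  3  4  5  6  7  8  9 10 11 12 13
G :  0  1  0  1  0  1  0  1  0  1  0  1  0  1
Pile A: G(13) = 1.
Pile B: G(7) = 1.
Combined Grundy value = 1 ⊕ 1 = 0.
A winning move leaves total XOR = 0, i.e. changes one component's Grundy value g to g ⊕ X where X is the current total.
Pile A: target g' = 1⊕0 = 1, but every legal move changes the Grundy value (mex property), so 0 moves.
Pile B: target g' = 1⊕0 = 1, but every legal move changes the Grundy value (mex property), so 0 moves.

0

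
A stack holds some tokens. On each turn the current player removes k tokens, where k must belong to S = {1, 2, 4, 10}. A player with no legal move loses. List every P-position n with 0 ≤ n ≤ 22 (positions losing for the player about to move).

n :  0  1  2  3  4  5  6  7  8  9 10 11 12 13 14 15 16 17 18 19 20 21 22
G :  0  1  2  0  1  2  0  1  2  0  1  2  0  1  2  0  1  2  0  1  2  0  1
P-positions are exactly the n with G(n) = 0.

0, 3, 6, 9, 12, 15, 18, 21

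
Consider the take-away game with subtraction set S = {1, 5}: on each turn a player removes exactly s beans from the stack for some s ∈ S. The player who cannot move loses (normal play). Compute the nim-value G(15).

1

G(0) = 0
G(1) = mex{0} = 1
G(2) = mex{1} = 0
G(3) = mex{0} = 1
G(4) = mex{1} = 0
G(5) = mex{0,0} = 1
G(6) = mex{1,1} = 0
G(7) = mex{0,0} = 1
G(8) = mex{1,1} = 0
G(9) = mex{0,0} = 1
G(10) = mex{1,1} = 0
G(11) = mex{0,0} = 1
G(12) = mex{1,1} = 0
G(13) = mex{0,0} = 1
G(14) = mex{1,1} = 0
G(15) = mex{0,0} = 1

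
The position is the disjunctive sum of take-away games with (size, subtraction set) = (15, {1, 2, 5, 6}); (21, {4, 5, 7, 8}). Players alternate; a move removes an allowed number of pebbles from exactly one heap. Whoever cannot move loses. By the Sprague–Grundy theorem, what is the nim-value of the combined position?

Heap A, S = {1, 2, 5, 6}:
G(0) = 0
G(1) = mex{0} = 1
G(2) = mex{1,0} = 2
G(3) = mex{2,1} = 0
G(4) = mex{0,2} = 1
G(5) = mex{1,0,0} = 2
G(6) = mex{2,1,1,0} = 3
G(7) = mex{3,2,2,1} = 0
G(8) = mex{0,3,0,2} = 1
G(9) = mex{1,0,1,0} = 2
G(10) = mex{2,1,2,1} = 0
G(11) = mex{0,2,3,2} = 1
G(12) = mex{1,0,0,3} = 2
G(13) = mex{2,1,1,0} = 3
G(14) = mex{3,2,2,1} = 0
G(15) = mex{0,3,0,2} = 1
G_A(15) = 1.
Heap B, S = {4, 5, 7, 8}:
n :  0  1  2  3  4  5  6  7  8  9 10 11 12 13 14 15 16 17 18 19 20 21
G :  0  0  0  0  1  1  1  1  2  2  2  2  0  0  0  0  1  1  1  1  2  2
G_B(21) = 2.
Combined Grundy value = 1 ⊕ 2 = 3.

3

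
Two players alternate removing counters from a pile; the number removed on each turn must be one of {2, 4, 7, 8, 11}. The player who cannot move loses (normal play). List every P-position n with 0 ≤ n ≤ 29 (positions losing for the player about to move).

n :  0  1  2  3  4  5  6  7  8  9 10 11 12 13 14 15 16 17 18 19 20 21 22 23 24 25 26 27 28 29
G :  0  0  1  1  2  2  0  3  1  4  2  5  3  3  4  0  0  1  1  2  2  0  3  1  4  2  5  3  3  4
P-positions are exactly the n with G(n) = 0.

0, 1, 6, 15, 16, 21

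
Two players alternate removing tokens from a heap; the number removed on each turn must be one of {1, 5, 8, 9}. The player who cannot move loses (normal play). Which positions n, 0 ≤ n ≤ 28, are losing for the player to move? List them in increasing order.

G(0) = 0
G(1) = mex{0} = 1
G(2) = mex{1} = 0
G(3) = mex{0} = 1
G(4) = mex{1} = 0
G(5) = mex{0,0} = 1
G(6) = mex{1,1} = 0
G(7) = mex{0,0} = 1
G(8) = mex{1,1,0} = 2
G(9) = mex{2,0,1,0} = 3
G(10) = mex{3,1,0,1} = 2
G(11) = mex{2,0,1,0} = 3
G(12) = mex{3,1,0,1} = 2
G(13) = mex{2,2,1,0} = 3
G(14) = mex{3,3,0,1} = 2
G(15) = mex{2,2,1,0} = 3
G(16) = mex{3,3,2,1} = 0
G(17) = mex{0,2,3,2} = 1
G(18) = mex{1,3,2,3} = 0
G(19) = mex{0,2,3,2} = 1
G(20) = mex{1,3,2,3} = 0
G(21) = mex{0,0,3,2} = 1
G(22) = mex{1,1,2,3} = 0
G(23) = mex{0,0,3,2} = 1
G(24) = mex{1,1,0,3} = 2
G(25) = mex{2,0,1,0} = 3
G(26) = mex{3,1,0,1} = 2
G(27) = mex{2,0,1,0} = 3
G(28) = mex{3,1,0,1} = 2
P-positions are exactly the n with G(n) = 0.

0, 2, 4, 6, 16, 18, 20, 22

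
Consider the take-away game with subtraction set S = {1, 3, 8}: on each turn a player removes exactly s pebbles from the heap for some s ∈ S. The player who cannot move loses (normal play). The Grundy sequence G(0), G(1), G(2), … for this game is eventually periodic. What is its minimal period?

G(0) = 0
G(1) = mex{0} = 1
G(2) = mex{1} = 0
G(3) = mex{0,0} = 1
G(4) = mex{1,1} = 0
G(5) = mex{0,0} = 1
G(6) = mex{1,1} = 0
G(7) = mex{0,0} = 1
G(8) = mex{1,1,0} = 2
G(9) = mex{2,0,1} = 3
G(10) = mex{3,1,0} = 2
G(11) = mex{2,2,1} = 0
G(12) = mex{0,3,0} = 1
G(13) = mex{1,2,1} = 0
G(14) = mex{0,0,0} = 1
G(15) = mex{1,1,1} = 0
G(16) = mex{0,0,2} = 1
G(17) = mex{1,1,3} = 0
G(18) = mex{0,0,2} = 1
G(19) = mex{1,1,0} = 2
G(20) = mex{2,0,1} = 3
G(21) = mex{3,1,0} = 2
G(22) = mex{2,2,1} = 0
G(23) = mex{0,3,0} = 1
G(n+11) = G(n) holds for n = 0,…,7 (a full window of length max(S) = 8), so the sequence is purely periodic with period 11.

11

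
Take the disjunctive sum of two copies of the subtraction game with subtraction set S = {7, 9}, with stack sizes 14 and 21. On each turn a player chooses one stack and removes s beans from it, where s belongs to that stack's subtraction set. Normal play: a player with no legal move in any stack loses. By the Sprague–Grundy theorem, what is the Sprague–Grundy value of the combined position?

2

All stacks use S = {7, 9}:
G(0) = 0
G(1) = mex{} = 0
G(2) = mex{} = 0
G(3) = mex{} = 0
G(4) = mex{} = 0
G(5) = mex{} = 0
G(6) = mex{} = 0
G(7) = mex{0} = 1
G(8) = mex{0} = 1
G(9) = mex{0,0} = 1
G(10) = mex{0,0} = 1
G(11) = mex{0,0} = 1
G(12) = mex{0,0} = 1
G(13) = mex{0,0} = 1
G(14) = mex{1,0} = 2
G(15) = mex{1,0} = 2
G(16) = mex{1,1} = 0
G(17) = mex{1,1} = 0
G(18) = mex{1,1} = 0
G(19) = mex{1,1} = 0
G(20) = mex{1,1} = 0
G(21) = mex{2,1} = 0
Stack A: G(14) = 2.
Stack B: G(21) = 0.
Combined Grundy value = 2 ⊕ 0 = 2.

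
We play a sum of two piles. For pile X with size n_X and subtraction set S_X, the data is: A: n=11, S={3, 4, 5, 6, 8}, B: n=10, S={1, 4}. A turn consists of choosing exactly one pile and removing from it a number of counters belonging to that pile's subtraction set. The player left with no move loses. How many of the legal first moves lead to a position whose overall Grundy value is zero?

Pile A, S = {3, 4, 5, 6, 8}:
G(0) = 0
G(1) = mex{} = 0
G(2) = mex{} = 0
G(3) = mex{0} = 1
G(4) = mex{0,0} = 1
G(5) = mex{0,0,0} = 1
G(6) = mex{1,0,0,0} = 2
G(7) = mex{1,1,0,0} = 2
G(8) = mex{1,1,1,0,0} = 2
G(9) = mex{2,1,1,1,0} = 3
G(10) = mex{2,2,1,1,0} = 3
G(11) = mex{2,2,2,1,1} = 0
G_A(11) = 0.
Pile B, S = {1, 4}:
G(0) = 0
G(1) = mex{0} = 1
G(2) = mex{1} = 0
G(3) = mex{0} = 1
G(4) = mex{1,0} = 2
G(5) = mex{2,1} = 0
G(6) = mex{0,0} = 1
G(7) = mex{1,1} = 0
G(8) = mex{0,2} = 1
G(9) = mex{1,0} = 2
G(10) = mex{2,1} = 0
G_B(10) = 0.
Combined Grundy value = 0 ⊕ 0 = 0.
A winning move leaves total XOR = 0, i.e. changes one component's Grundy value g to g ⊕ X where X is the current total.
Pile A: target g' = 0⊕0 = 0, but every legal move changes the Grundy value (mex property), so 0 moves.
Pile B: target g' = 0⊕0 = 0, but every legal move changes the Grundy value (mex property), so 0 moves.

0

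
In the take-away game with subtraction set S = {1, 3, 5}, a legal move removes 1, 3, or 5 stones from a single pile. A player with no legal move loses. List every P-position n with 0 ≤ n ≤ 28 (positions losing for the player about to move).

0, 2, 4, 6, 8, 10, 12, 14, 16, 18, 20, 22, 24, 26, 28

n :  0  1  2  3  4  5  6  7  8  9 10 11 12 13 14 15 16 17 18 19 20 21 22 23 24 25 26 27 28
G :  0  1  0  1  0  1  0  1  0  1  0  1  0  1  0  1  0  1  0  1  0  1  0  1  0  1  0  1  0
P-positions are exactly the n with G(n) = 0.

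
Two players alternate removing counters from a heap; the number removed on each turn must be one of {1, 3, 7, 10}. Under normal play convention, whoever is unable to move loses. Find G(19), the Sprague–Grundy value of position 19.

n :  0  1  2  3  4  5  6  7  8  9 10 11 12 13 14 15 16 17 18 19
G :  0  1  0  1  0  1  0  1  0  1  2  3  2  3  2  3  2  0  1  0

0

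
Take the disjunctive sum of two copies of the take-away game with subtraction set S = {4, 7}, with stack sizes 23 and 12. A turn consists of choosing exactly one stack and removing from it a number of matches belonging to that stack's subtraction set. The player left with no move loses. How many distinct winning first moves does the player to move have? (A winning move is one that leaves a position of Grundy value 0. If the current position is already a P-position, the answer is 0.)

0

All stacks use S = {4, 7}:
G(0) = 0
G(1) = mex{} = 0
G(2) = mex{} = 0
G(3) = mex{} = 0
G(4) = mex{0} = 1
G(5) = mex{0} = 1
G(6) = mex{0} = 1
G(7) = mex{0,0} = 1
G(8) = mex{1,0} = 2
G(9) = mex{1,0} = 2
G(10) = mex{1,0} = 2
G(11) = mex{1,1} = 0
G(12) = mex{2,1} = 0
G(13) = mex{2,1} = 0
G(14) = mex{2,1} = 0
G(15) = mex{0,2} = 1
G(16) = mex{0,2} = 1
G(17) = mex{0,2} = 1
G(18) = mex{0,0} = 1
G(19) = mex{1,0} = 2
G(20) = mex{1,0} = 2
G(21) = mex{1,0} = 2
G(22) = mex{1,1} = 0
G(23) = mex{2,1} = 0
Stack A: G(23) = 0.
Stack B: G(12) = 0.
Combined Grundy value = 0 ⊕ 0 = 0.
A winning move leaves total XOR = 0, i.e. changes one component's Grundy value g to g ⊕ X where X is the current total.
Stack A: target g' = 0⊕0 = 0, but every legal move changes the Grundy value (mex property), so 0 moves.
Stack B: target g' = 0⊕0 = 0, but every legal move changes the Grundy value (mex property), so 0 moves.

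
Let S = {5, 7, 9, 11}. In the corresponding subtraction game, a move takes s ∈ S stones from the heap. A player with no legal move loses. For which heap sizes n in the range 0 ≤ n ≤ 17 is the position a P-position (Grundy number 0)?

n :  0  1  2  3  4  5  6  7  8  9 10 11 12 13 14 15 16 17
G :  0  0  0  0  0  1  1  1  1  1  2  2  2  2  2  3  0  0
P-positions are exactly the n with G(n) = 0.

0, 1, 2, 3, 4, 16, 17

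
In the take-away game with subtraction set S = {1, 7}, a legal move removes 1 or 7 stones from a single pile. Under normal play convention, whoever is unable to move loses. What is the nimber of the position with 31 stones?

1

G(0) = 0
G(1) = mex{0} = 1
G(2) = mex{1} = 0
G(3) = mex{0} = 1
G(4) = mex{1} = 0
G(5) = mex{0} = 1
G(6) = mex{1} = 0
G(7) = mex{0,0} = 1
G(8) = mex{1,1} = 0
G(9) = mex{0,0} = 1
G(10) = mex{1,1} = 0
G(11) = mex{0,0} = 1
G(12) = mex{1,1} = 0
G(13) = mex{0,0} = 1
G(14) = mex{1,1} = 0
G(15) = mex{0,0} = 1
G(16) = mex{1,1} = 0
G(17) = mex{0,0} = 1
G(18) = mex{1,1} = 0
G(19) = mex{0,0} = 1
G(20) = mex{1,1} = 0
G(21) = mex{0,0} = 1
G(22) = mex{1,1} = 0
G(23) = mex{0,0} = 1
G(24) = mex{1,1} = 0
G(25) = mex{0,0} = 1
G(26) = mex{1,1} = 0
G(27) = mex{0,0} = 1
G(28) = mex{1,1} = 0
G(29) = mex{0,0} = 1
G(30) = mex{1,1} = 0
G(31) = mex{0,0} = 1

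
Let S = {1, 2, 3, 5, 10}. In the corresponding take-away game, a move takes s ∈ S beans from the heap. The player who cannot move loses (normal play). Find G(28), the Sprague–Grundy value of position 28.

G(0) = 0
G(1) = mex{0} = 1
G(2) = mex{1,0} = 2
G(3) = mex{2,1,0} = 3
G(4) = mex{3,2,1} = 0
G(5) = mex{0,3,2,0} = 1
G(6) = mex{1,0,3,1} = 2
G(7) = mex{2,1,0,2} = 3
G(8) = mex{3,2,1,3} = 0
G(9) = mex{0,3,2,0} = 1
G(10) = mex{1,0,3,1,0} = 2
G(11) = mex{2,1,0,2,1} = 3
G(12) = mex{3,2,1,3,2} = 0
G(13) = mex{0,3,2,0,3} = 1
G(14) = mex{1,0,3,1,0} = 2
G(15) = mex{2,1,0,2,1} = 3
G(16) = mex{3,2,1,3,2} = 0
G(17) = mex{0,3,2,0,3} = 1
G(18) = mex{1,0,3,1,0} = 2
G(19) = mex{2,1,0,2,1} = 3
G(20) = mex{3,2,1,3,2} = 0
G(21) = mex{0,3,2,0,3} = 1
G(22) = mex{1,0,3,1,0} = 2
G(23) = mex{2,1,0,2,1} = 3
G(24) = mex{3,2,1,3,2} = 0
G(25) = mex{0,3,2,0,3} = 1
G(26) = mex{1,0,3,1,0} = 2
G(27) = mex{2,1,0,2,1} = 3
G(28) = mex{3,2,1,3,2} = 0

0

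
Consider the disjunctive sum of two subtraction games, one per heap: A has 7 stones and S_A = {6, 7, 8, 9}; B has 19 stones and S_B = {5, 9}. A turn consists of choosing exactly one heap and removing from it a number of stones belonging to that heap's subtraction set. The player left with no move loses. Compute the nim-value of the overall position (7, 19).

0

Heap A, S = {6, 7, 8, 9}:
G(0) = 0
G(1) = mex{} = 0
G(2) = mex{} = 0
G(3) = mex{} = 0
G(4) = mex{} = 0
G(5) = mex{} = 0
G(6) = mex{0} = 1
G(7) = mex{0,0} = 1
G_A(7) = 1.
Heap B, S = {5, 9}:
n :  0  1  2  3  4  5  6  7  8  9 10 11 12 13 14 15 16 17 18 19
G :  0  0  0  0  0  1  1  1  1  1  2  2  2  2  0  0  0  0  0  1
G_B(19) = 1.
Combined Grundy value = 1 ⊕ 1 = 0.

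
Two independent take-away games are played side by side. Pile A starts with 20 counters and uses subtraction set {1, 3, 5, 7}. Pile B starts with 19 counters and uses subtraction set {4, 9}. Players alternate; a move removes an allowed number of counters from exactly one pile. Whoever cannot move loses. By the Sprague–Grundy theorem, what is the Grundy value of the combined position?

Pile A, S = {1, 3, 5, 7}:
G(0) = 0
G(1) = mex{0} = 1
G(2) = mex{1} = 0
G(3) = mex{0,0} = 1
G(4) = mex{1,1} = 0
G(5) = mex{0,0,0} = 1
G(6) = mex{1,1,1} = 0
G(7) = mex{0,0,0,0} = 1
G(8) = mex{1,1,1,1} = 0
G(9) = mex{0,0,0,0} = 1
G(10) = mex{1,1,1,1} = 0
G(11) = mex{0,0,0,0} = 1
G(12) = mex{1,1,1,1} = 0
G(13) = mex{0,0,0,0} = 1
G(14) = mex{1,1,1,1} = 0
G(15) = mex{0,0,0,0} = 1
G(16) = mex{1,1,1,1} = 0
G(17) = mex{0,0,0,0} = 1
G(18) = mex{1,1,1,1} = 0
G(19) = mex{0,0,0,0} = 1
G(20) = mex{1,1,1,1} = 0
G_A(20) = 0.
Pile B, S = {4, 9}:
G(0) = 0
G(1) = mex{} = 0
G(2) = mex{} = 0
G(3) = mex{} = 0
G(4) = mex{0} = 1
G(5) = mex{0} = 1
G(6) = mex{0} = 1
G(7) = mex{0} = 1
G(8) = mex{1} = 0
G(9) = mex{1,0} = 2
G(10) = mex{1,0} = 2
G(11) = mex{1,0} = 2
G(12) = mex{0,0} = 1
G(13) = mex{2,1} = 0
G(14) = mex{2,1} = 0
G(15) = mex{2,1} = 0
G(16) = mex{1,1} = 0
G(17) = mex{0,0} = 1
G(18) = mex{0,2} = 1
G(19) = mex{0,2} = 1
G_B(19) = 1.
Combined Grundy value = 0 ⊕ 1 = 1.

1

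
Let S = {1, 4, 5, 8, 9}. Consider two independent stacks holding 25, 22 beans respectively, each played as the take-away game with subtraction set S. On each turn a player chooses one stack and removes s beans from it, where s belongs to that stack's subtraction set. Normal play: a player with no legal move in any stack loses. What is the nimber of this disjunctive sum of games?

All stacks use S = {1, 4, 5, 8, 9}:
n :  0  1  2  3  4  5  6  7  8  9 10 11 12 13 14 15 16 17 18 19 20 21 22 23 24 25
G :  0  1  0  1  2  3  2  3  4  5  4  5  0  1  0  1  2  3  2  3  4  5  4  5  0  1
Stack A: G(25) = 1.
Stack B: G(22) = 4.
Combined Grundy value = 1 ⊕ 4 = 5.

5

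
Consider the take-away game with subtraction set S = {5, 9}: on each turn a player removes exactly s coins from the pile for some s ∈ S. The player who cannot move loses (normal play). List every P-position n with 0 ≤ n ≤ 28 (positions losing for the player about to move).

0, 1, 2, 3, 4, 14, 15, 16, 17, 18, 28

G(0) = 0
G(1) = mex{} = 0
G(2) = mex{} = 0
G(3) = mex{} = 0
G(4) = mex{} = 0
G(5) = mex{0} = 1
G(6) = mex{0} = 1
G(7) = mex{0} = 1
G(8) = mex{0} = 1
G(9) = mex{0,0} = 1
G(10) = mex{1,0} = 2
G(11) = mex{1,0} = 2
G(12) = mex{1,0} = 2
G(13) = mex{1,0} = 2
G(14) = mex{1,1} = 0
G(15) = mex{2,1} = 0
G(16) = mex{2,1} = 0
G(17) = mex{2,1} = 0
G(18) = mex{2,1} = 0
G(19) = mex{0,2} = 1
G(20) = mex{0,2} = 1
G(21) = mex{0,2} = 1
G(22) = mex{0,2} = 1
G(23) = mex{0,0} = 1
G(24) = mex{1,0} = 2
G(25) = mex{1,0} = 2
G(26) = mex{1,0} = 2
G(27) = mex{1,0} = 2
G(28) = mex{1,1} = 0
P-positions are exactly the n with G(n) = 0.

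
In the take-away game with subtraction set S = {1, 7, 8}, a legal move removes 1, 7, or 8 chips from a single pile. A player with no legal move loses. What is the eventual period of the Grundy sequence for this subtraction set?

15

n :  0  1  2  3  4  5  6  7  8  9 10 11 12 13 14 15 16 17 18 19 20 21 22 23 24 25 26 27 28 29 30 31
G :  0  1  0  1  0  1  0  1  2  3  2  3  2  3  2  0  1  0  1  0  1  0  1  2  3  2  3  2  3  2  0  1
G(n+15) = G(n) holds for n = 0,…,7 (a full window of length max(S) = 8), so the sequence is purely periodic with period 15.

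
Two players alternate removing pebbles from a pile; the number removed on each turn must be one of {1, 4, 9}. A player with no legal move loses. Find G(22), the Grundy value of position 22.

0

n :  0  1  2  3  4  5  6  7  8  9 10 11 12 13 14 15 16 17 18 19 20 21 22
G :  0  1  0  1  2  0  1  0  1  2  0  1  0  1  2  0  1  0  1  2  0  1  0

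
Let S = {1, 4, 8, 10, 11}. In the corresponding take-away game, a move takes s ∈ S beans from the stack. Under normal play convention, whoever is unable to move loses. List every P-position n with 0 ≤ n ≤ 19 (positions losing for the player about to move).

G(0) = 0
G(1) = mex{0} = 1
G(2) = mex{1} = 0
G(3) = mex{0} = 1
G(4) = mex{1,0} = 2
G(5) = mex{2,1} = 0
G(6) = mex{0,0} = 1
G(7) = mex{1,1} = 0
G(8) = mex{0,2,0} = 1
G(9) = mex{1,0,1} = 2
G(10) = mex{2,1,0,0} = 3
G(11) = mex{3,0,1,1,0} = 2
G(12) = mex{2,1,2,0,1} = 3
G(13) = mex{3,2,0,1,0} = 4
G(14) = mex{4,3,1,2,1} = 0
G(15) = mex{0,2,0,0,2} = 1
G(16) = mex{1,3,1,1,0} = 2
G(17) = mex{2,4,2,0,1} = 3
G(18) = mex{3,0,3,1,0} = 2
G(19) = mex{2,1,2,2,1} = 0
P-positions are exactly the n with G(n) = 0.

0, 2, 5, 7, 14, 19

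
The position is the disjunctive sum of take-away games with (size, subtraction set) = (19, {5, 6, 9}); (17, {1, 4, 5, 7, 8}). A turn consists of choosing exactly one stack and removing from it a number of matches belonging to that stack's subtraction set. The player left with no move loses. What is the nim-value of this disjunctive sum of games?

3

Stack A, S = {5, 6, 9}:
n :  0  1  2  3  4  5  6  7  8  9 10 11 12 13 14 15 16 17 18 19
G :  0  0  0  0  0  1  1  1  1  1  2  2  2  2  0  0  0  0  0  1
G_A(19) = 1.
Stack B, S = {1, 4, 5, 7, 8}:
G(0) = 0
G(1) = mex{0} = 1
G(2) = mex{1} = 0
G(3) = mex{0} = 1
G(4) = mex{1,0} = 2
G(5) = mex{2,1,0} = 3
G(6) = mex{3,0,1} = 2
G(7) = mex{2,1,0,0} = 3
G(8) = mex{3,2,1,1,0} = 4
G(9) = mex{4,3,2,0,1} = 5
G(10) = mex{5,2,3,1,0} = 4
G(11) = mex{4,3,2,2,1} = 0
G(12) = mex{0,4,3,3,2} = 1
G(13) = mex{1,5,4,2,3} = 0
G(14) = mex{0,4,5,3,2} = 1
G(15) = mex{1,0,4,4,3} = 2
G(16) = mex{2,1,0,5,4} = 3
G(17) = mex{3,0,1,4,5} = 2
G_B(17) = 2.
Combined Grundy value = 1 ⊕ 2 = 3.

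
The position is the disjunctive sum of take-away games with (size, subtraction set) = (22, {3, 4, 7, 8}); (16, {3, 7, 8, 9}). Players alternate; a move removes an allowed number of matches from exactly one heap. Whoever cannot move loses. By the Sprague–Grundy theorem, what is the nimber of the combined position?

0

Heap A, S = {3, 4, 7, 8}:
n :  0  1  2  3  4  5  6  7  8  9 10 11 12 13 14 15 16 17 18 19 20 21 22
G :  0  0  0  1  1  1  2  2  2  3  3  0  0  0  1  1  1  2  2  2  3  3  0
G_A(22) = 0.
Heap B, S = {3, 7, 8, 9}:
n :  0  1  2  3  4  5  6  7  8  9 10 11 12 13 14 15 16
G :  0  0  0  1  1  1  0  2  2  1  3  3  0  2  4  1  0
G_B(16) = 0.
Combined Grundy value = 0 ⊕ 0 = 0.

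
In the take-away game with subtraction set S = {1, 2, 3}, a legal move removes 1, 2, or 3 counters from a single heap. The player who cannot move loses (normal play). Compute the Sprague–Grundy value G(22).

2

G(0) = 0
G(1) = mex{0} = 1
G(2) = mex{1,0} = 2
G(3) = mex{2,1,0} = 3
G(4) = mex{3,2,1} = 0
G(5) = mex{0,3,2} = 1
G(6) = mex{1,0,3} = 2
G(7) = mex{2,1,0} = 3
G(8) = mex{3,2,1} = 0
G(9) = mex{0,3,2} = 1
G(10) = mex{1,0,3} = 2
G(11) = mex{2,1,0} = 3
G(12) = mex{3,2,1} = 0
G(13) = mex{0,3,2} = 1
G(14) = mex{1,0,3} = 2
G(15) = mex{2,1,0} = 3
G(16) = mex{3,2,1} = 0
G(17) = mex{0,3,2} = 1
G(18) = mex{1,0,3} = 2
G(19) = mex{2,1,0} = 3
G(20) = mex{3,2,1} = 0
G(21) = mex{0,3,2} = 1
G(22) = mex{1,0,3} = 2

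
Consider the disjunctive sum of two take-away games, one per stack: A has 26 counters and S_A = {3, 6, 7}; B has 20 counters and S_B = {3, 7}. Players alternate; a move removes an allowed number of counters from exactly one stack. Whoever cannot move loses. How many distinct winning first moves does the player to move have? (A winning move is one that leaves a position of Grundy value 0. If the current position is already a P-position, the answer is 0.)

Stack A, S = {3, 6, 7}:
G(0) = 0
G(1) = mex{} = 0
G(2) = mex{} = 0
G(3) = mex{0} = 1
G(4) = mex{0} = 1
G(5) = mex{0} = 1
G(6) = mex{1,0} = 2
G(7) = mex{1,0,0} = 2
G(8) = mex{1,0,0} = 2
G(9) = mex{2,1,0} = 3
G(10) = mex{2,1,1} = 0
G(11) = mex{2,1,1} = 0
G(12) = mex{3,2,1} = 0
G(13) = mex{0,2,2} = 1
G(14) = mex{0,2,2} = 1
G(15) = mex{0,3,2} = 1
G(16) = mex{1,0,3} = 2
G(17) = mex{1,0,0} = 2
G(18) = mex{1,0,0} = 2
G(19) = mex{2,1,0} = 3
G(20) = mex{2,1,1} = 0
G(21) = mex{2,1,1} = 0
G(22) = mex{3,2,1} = 0
G(23) = mex{0,2,2} = 1
G(24) = mex{0,2,2} = 1
G(25) = mex{0,3,2} = 1
G(26) = mex{1,0,3} = 2
G_A(26) = 2.
Stack B, S = {3, 7}:
G(0) = 0
G(1) = mex{} = 0
G(2) = mex{} = 0
G(3) = mex{0} = 1
G(4) = mex{0} = 1
G(5) = mex{0} = 1
G(6) = mex{1} = 0
G(7) = mex{1,0} = 2
G(8) = mex{1,0} = 2
G(9) = mex{0,0} = 1
G(10) = mex{2,1} = 0
G(11) = mex{2,1} = 0
G(12) = mex{1,1} = 0
G(13) = mex{0,0} = 1
G(14) = mex{0,2} = 1
G(15) = mex{0,2} = 1
G(16) = mex{1,1} = 0
G(17) = mex{1,0} = 2
G(18) = mex{1,0} = 2
G(19) = mex{0,0} = 1
G(20) = mex{2,1} = 0
G_B(20) = 0.
Combined Grundy value = 2 ⊕ 0 = 2.
A winning move leaves total XOR = 0, i.e. changes one component's Grundy value g to g ⊕ X where X is the current total.
Stack A: need g' = 2⊕2 = 0. Options: 26−3→G=1, 26−6→G=0, 26−7→G=3. Hits: 1.
Stack B: need g' = 0⊕2 = 2. Options: 20−3→G=2, 20−7→G=1. Hits: 1.

2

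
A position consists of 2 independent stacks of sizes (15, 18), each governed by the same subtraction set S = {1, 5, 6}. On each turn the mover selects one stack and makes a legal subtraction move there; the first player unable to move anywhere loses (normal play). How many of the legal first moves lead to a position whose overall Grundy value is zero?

All stacks use S = {1, 5, 6}:
n :  0  1  2  3  4  5  6  7  8  9 10 11 12 13 14 15 16 17 18
G :  0  1  0  1  0  1  2  3  2  3  2  0  1  0  1  0  1  2  3
Stack A: G(15) = 0.
Stack B: G(18) = 3.
Combined Grundy value = 0 ⊕ 3 = 3.
A winning move leaves total XOR = 0, i.e. changes one component's Grundy value g to g ⊕ X where X is the current total.
Stack A: need g' = 0⊕3 = 3. Options: 15−1→G=1, 15−5→G=2, 15−6→G=3. Hits: 1.
Stack B: need g' = 3⊕3 = 0. Options: 18−1→G=2, 18−5→G=0, 18−6→G=1. Hits: 1.

2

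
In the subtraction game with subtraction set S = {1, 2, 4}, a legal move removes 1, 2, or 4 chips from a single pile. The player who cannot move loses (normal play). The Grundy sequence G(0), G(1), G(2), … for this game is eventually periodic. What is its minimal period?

3

G(0) = 0
G(1) = mex{0} = 1
G(2) = mex{1,0} = 2
G(3) = mex{2,1} = 0
G(4) = mex{0,2,0} = 1
G(5) = mex{1,0,1} = 2
G(6) = mex{2,1,2} = 0
G(7) = mex{0,2,0} = 1
G(8) = mex{1,0,1} = 2
G(9) = mex{2,1,2} = 0
G(10) = mex{0,2,0} = 1
G(11) = mex{1,0,1} = 2
G(12) = mex{2,1,2} = 0
G(13) = mex{0,2,0} = 1
G(14) = mex{1,0,1} = 2
G(n+3) = G(n) holds for n = 0,…,3 (a full window of length max(S) = 4), so the sequence is purely periodic with period 3.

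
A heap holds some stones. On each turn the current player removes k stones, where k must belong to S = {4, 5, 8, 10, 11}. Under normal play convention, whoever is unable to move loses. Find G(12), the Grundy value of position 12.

3

G(0) = 0
G(1) = mex{} = 0
G(2) = mex{} = 0
G(3) = mex{} = 0
G(4) = mex{0} = 1
G(5) = mex{0,0} = 1
G(6) = mex{0,0} = 1
G(7) = mex{0,0} = 1
G(8) = mex{1,0,0} = 2
G(9) = mex{1,1,0} = 2
G(10) = mex{1,1,0,0} = 2
G(11) = mex{1,1,0,0,0} = 2
G(12) = mex{2,1,1,0,0} = 3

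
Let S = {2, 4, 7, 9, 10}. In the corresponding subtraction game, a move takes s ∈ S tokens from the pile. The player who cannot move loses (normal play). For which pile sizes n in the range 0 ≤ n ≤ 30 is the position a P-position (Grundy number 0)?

G(0) = 0
G(1) = mex{} = 0
G(2) = mex{0} = 1
G(3) = mex{0} = 1
G(4) = mex{1,0} = 2
G(5) = mex{1,0} = 2
G(6) = mex{2,1} = 0
G(7) = mex{2,1,0} = 3
G(8) = mex{0,2,0} = 1
G(9) = mex{3,2,1,0} = 4
G(10) = mex{1,0,1,0,0} = 2
G(11) = mex{4,3,2,1,0} = 5
G(12) = mex{2,1,2,1,1} = 0
G(13) = mex{5,4,0,2,1} = 3
G(14) = mex{0,2,3,2,2} = 1
G(15) = mex{3,5,1,0,2} = 4
G(16) = mex{1,0,4,3,0} = 2
G(17) = mex{4,3,2,1,3} = 0
G(18) = mex{2,1,5,4,1} = 0
G(19) = mex{0,4,0,2,4} = 1
G(20) = mex{0,2,3,5,2} = 1
G(21) = mex{1,0,1,0,5} = 2
G(22) = mex{1,0,4,3,0} = 2
G(23) = mex{2,1,2,1,3} = 0
G(24) = mex{2,1,0,4,1} = 3
G(25) = mex{0,2,0,2,4} = 1
G(26) = mex{3,2,1,0,2} = 4
G(27) = mex{1,0,1,0,0} = 2
G(28) = mex{4,3,2,1,0} = 5
G(29) = mex{2,1,2,1,1} = 0
G(30) = mex{5,4,0,2,1} = 3
P-positions are exactly the n with G(n) = 0.

0, 1, 6, 12, 17, 18, 23, 29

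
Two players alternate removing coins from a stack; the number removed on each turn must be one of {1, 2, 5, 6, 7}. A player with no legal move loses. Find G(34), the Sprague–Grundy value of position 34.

G(0) = 0
G(1) = mex{0} = 1
G(2) = mex{1,0} = 2
G(3) = mex{2,1} = 0
G(4) = mex{0,2} = 1
G(5) = mex{1,0,0} = 2
G(6) = mex{2,1,1,0} = 3
G(7) = mex{3,2,2,1,0} = 4
G(8) = mex{4,3,0,2,1} = 5
G(9) = mex{5,4,1,0,2} = 3
G(10) = mex{3,5,2,1,0} = 4
G(11) = mex{4,3,3,2,1} = 0
G(12) = mex{0,4,4,3,2} = 1
G(13) = mex{1,0,5,4,3} = 2
G(14) = mex{2,1,3,5,4} = 0
G(15) = mex{0,2,4,3,5} = 1
G(16) = mex{1,0,0,4,3} = 2
G(17) = mex{2,1,1,0,4} = 3
G(18) = mex{3,2,2,1,0} = 4
G(19) = mex{4,3,0,2,1} = 5
G(20) = mex{5,4,1,0,2} = 3
G(21) = mex{3,5,2,1,0} = 4
G(22) = mex{4,3,3,2,1} = 0
G(23) = mex{0,4,4,3,2} = 1
G(24) = mex{1,0,5,4,3} = 2
G(25) = mex{2,1,3,5,4} = 0
G(26) = mex{0,2,4,3,5} = 1
G(27) = mex{1,0,0,4,3} = 2
G(28) = mex{2,1,1,0,4} = 3
G(29) = mex{3,2,2,1,0} = 4
G(30) = mex{4,3,0,2,1} = 5
G(31) = mex{5,4,1,0,2} = 3
G(32) = mex{3,5,2,1,0} = 4
G(33) = mex{4,3,3,2,1} = 0
G(34) = mex{0,4,4,3,2} = 1

1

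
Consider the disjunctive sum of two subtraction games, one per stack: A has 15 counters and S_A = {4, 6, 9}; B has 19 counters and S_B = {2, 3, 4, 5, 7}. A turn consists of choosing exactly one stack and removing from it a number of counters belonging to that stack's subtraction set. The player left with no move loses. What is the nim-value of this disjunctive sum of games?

Stack A, S = {4, 6, 9}:
n :  0  1  2  3  4  5  6  7  8  9 10 11 12 13 14 15
G :  0  0  0  0  1  1  1  1  2  2  2  2  3  0  0  0
G_A(15) = 0.
Stack B, S = {2, 3, 4, 5, 7}:
G(0) = 0
G(1) = mex{} = 0
G(2) = mex{0} = 1
G(3) = mex{0,0} = 1
G(4) = mex{1,0,0} = 2
G(5) = mex{1,1,0,0} = 2
G(6) = mex{2,1,1,0} = 3
G(7) = mex{2,2,1,1,0} = 3
G(8) = mex{3,2,2,1,0} = 4
G(9) = mex{3,3,2,2,1} = 0
G(10) = mex{4,3,3,2,1} = 0
G(11) = mex{0,4,3,3,2} = 1
G(12) = mex{0,0,4,3,2} = 1
G(13) = mex{1,0,0,4,3} = 2
G(14) = mex{1,1,0,0,3} = 2
G(15) = mex{2,1,1,0,4} = 3
G(16) = mex{2,2,1,1,0} = 3
G(17) = mex{3,2,2,1,0} = 4
G(18) = mex{3,3,2,2,1} = 0
G(19) = mex{4,3,3,2,1} = 0
G_B(19) = 0.
Combined Grundy value = 0 ⊕ 0 = 0.

0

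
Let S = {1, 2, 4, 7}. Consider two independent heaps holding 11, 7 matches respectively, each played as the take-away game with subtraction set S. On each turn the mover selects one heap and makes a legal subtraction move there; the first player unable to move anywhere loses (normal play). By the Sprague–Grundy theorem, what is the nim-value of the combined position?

3

All heaps use S = {1, 2, 4, 7}:
n :  0  1  2  3  4  5  6  7  8  9 10 11
G :  0  1  2  0  1  2  0  1  2  0  1  2
Heap A: G(11) = 2.
Heap B: G(7) = 1.
Combined Grundy value = 2 ⊕ 1 = 3.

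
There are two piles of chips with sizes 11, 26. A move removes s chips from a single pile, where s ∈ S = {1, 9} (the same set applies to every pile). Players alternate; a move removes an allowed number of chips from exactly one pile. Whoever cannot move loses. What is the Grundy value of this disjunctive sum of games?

1

All piles use S = {1, 9}:
G(0) = 0
G(1) = mex{0} = 1
G(2) = mex{1} = 0
G(3) = mex{0} = 1
G(4) = mex{1} = 0
G(5) = mex{0} = 1
G(6) = mex{1} = 0
G(7) = mex{0} = 1
G(8) = mex{1} = 0
G(9) = mex{0,0} = 1
G(10) = mex{1,1} = 0
G(11) = mex{0,0} = 1
G(12) = mex{1,1} = 0
G(13) = mex{0,0} = 1
G(14) = mex{1,1} = 0
G(15) = mex{0,0} = 1
G(16) = mex{1,1} = 0
G(17) = mex{0,0} = 1
G(18) = mex{1,1} = 0
G(19) = mex{0,0} = 1
G(20) = mex{1,1} = 0
G(21) = mex{0,0} = 1
G(22) = mex{1,1} = 0
G(23) = mex{0,0} = 1
G(24) = mex{1,1} = 0
G(25) = mex{0,0} = 1
G(26) = mex{1,1} = 0
Pile A: G(11) = 1.
Pile B: G(26) = 0.
Combined Grundy value = 1 ⊕ 0 = 1.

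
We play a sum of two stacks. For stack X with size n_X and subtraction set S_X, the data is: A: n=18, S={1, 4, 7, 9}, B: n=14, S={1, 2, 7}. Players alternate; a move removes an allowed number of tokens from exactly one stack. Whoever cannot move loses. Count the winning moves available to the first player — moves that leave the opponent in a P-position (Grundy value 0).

1

Stack A, S = {1, 4, 7, 9}:
n :  0  1  2  3  4  5  6  7  8  9 10 11 12 13 14 15 16 17 18
G :  0  1  0  1  2  0  1  2  0  1  0  1  2  0  1  2  0  1  0
G_A(18) = 0.
Stack B, S = {1, 2, 7}:
G(0) = 0
G(1) = mex{0} = 1
G(2) = mex{1,0} = 2
G(3) = mex{2,1} = 0
G(4) = mex{0,2} = 1
G(5) = mex{1,0} = 2
G(6) = mex{2,1} = 0
G(7) = mex{0,2,0} = 1
G(8) = mex{1,0,1} = 2
G(9) = mex{2,1,2} = 0
G(10) = mex{0,2,0} = 1
G(11) = mex{1,0,1} = 2
G(12) = mex{2,1,2} = 0
G(13) = mex{0,2,0} = 1
G(14) = mex{1,0,1} = 2
G_B(14) = 2.
Combined Grundy value = 0 ⊕ 2 = 2.
A winning move leaves total XOR = 0, i.e. changes one component's Grundy value g to g ⊕ X where X is the current total.
Stack A: need g' = 0⊕2 = 2. Options: 18−1→G=1, 18−4→G=1, 18−7→G=1, 18−9→G=1. Hits: 0.
Stack B: need g' = 2⊕2 = 0. Options: 14−1→G=1, 14−2→G=0, 14−7→G=1. Hits: 1.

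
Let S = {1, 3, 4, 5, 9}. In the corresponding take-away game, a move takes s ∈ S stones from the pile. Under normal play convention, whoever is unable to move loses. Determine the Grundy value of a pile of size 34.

0

n :  0  1  2  3  4  5  6  7  8  9 10 11 12 13 14 15 16 17 18 19 20 21 22 23 24 25 26 27 28 29 30 31 32 33 34
G :  0  1  0  1  2  3  2  3  0  1  0  1  2  3  2  3  0  1  0  1  2  3  2  3  0  1  0  1  2  3  2  3  0  1  0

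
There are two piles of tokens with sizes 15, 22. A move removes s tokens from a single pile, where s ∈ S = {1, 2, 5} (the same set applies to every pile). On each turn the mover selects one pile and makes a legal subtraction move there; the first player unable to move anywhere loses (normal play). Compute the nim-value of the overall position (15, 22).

All piles use S = {1, 2, 5}:
G(0) = 0
G(1) = mex{0} = 1
G(2) = mex{1,0} = 2
G(3) = mex{2,1} = 0
G(4) = mex{0,2} = 1
G(5) = mex{1,0,0} = 2
G(6) = mex{2,1,1} = 0
G(7) = mex{0,2,2} = 1
G(8) = mex{1,0,0} = 2
G(9) = mex{2,1,1} = 0
G(10) = mex{0,2,2} = 1
G(11) = mex{1,0,0} = 2
G(12) = mex{2,1,1} = 0
G(13) = mex{0,2,2} = 1
G(14) = mex{1,0,0} = 2
G(15) = mex{2,1,1} = 0
G(16) = mex{0,2,2} = 1
G(17) = mex{1,0,0} = 2
G(18) = mex{2,1,1} = 0
G(19) = mex{0,2,2} = 1
G(20) = mex{1,0,0} = 2
G(21) = mex{2,1,1} = 0
G(22) = mex{0,2,2} = 1
Pile A: G(15) = 0.
Pile B: G(22) = 1.
Combined Grundy value = 0 ⊕ 1 = 1.

1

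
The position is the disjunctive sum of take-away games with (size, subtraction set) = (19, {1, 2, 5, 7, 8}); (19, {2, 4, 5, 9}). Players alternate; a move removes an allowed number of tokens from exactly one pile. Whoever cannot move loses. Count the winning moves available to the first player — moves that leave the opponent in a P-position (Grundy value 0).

5

Pile A, S = {1, 2, 5, 7, 8}:
G(0) = 0
G(1) = mex{0} = 1
G(2) = mex{1,0} = 2
G(3) = mex{2,1} = 0
G(4) = mex{0,2} = 1
G(5) = mex{1,0,0} = 2
G(6) = mex{2,1,1} = 0
G(7) = mex{0,2,2,0} = 1
G(8) = mex{1,0,0,1,0} = 2
G(9) = mex{2,1,1,2,1} = 0
G(10) = mex{0,2,2,0,2} = 1
G(11) = mex{1,0,0,1,0} = 2
G(12) = mex{2,1,1,2,1} = 0
G(13) = mex{0,2,2,0,2} = 1
G(14) = mex{1,0,0,1,0} = 2
G(15) = mex{2,1,1,2,1} = 0
G(16) = mex{0,2,2,0,2} = 1
G(17) = mex{1,0,0,1,0} = 2
G(18) = mex{2,1,1,2,1} = 0
G(19) = mex{0,2,2,0,2} = 1
G_A(19) = 1.
Pile B, S = {2, 4, 5, 9}:
n :  0  1  2  3  4  5  6  7  8  9 10 11 12 13 14 15 16 17 18 19
G :  0  0  1  1  2  2  3  0  0  1  1  2  2  3  0  0  1  1  2  2
G_B(19) = 2.
Combined Grundy value = 1 ⊕ 2 = 3.
A winning move leaves total XOR = 0, i.e. changes one component's Grundy value g to g ⊕ X where X is the current total.
Pile A: need g' = 1⊕3 = 2. Options: 19−1→G=0, 19−2→G=2, 19−5→G=2, 19−7→G=0, 19−8→G=2. Hits: 3.
Pile B: need g' = 2⊕3 = 1. Options: 19−2→G=1, 19−4→G=0, 19−5→G=0, 19−9→G=1. Hits: 2.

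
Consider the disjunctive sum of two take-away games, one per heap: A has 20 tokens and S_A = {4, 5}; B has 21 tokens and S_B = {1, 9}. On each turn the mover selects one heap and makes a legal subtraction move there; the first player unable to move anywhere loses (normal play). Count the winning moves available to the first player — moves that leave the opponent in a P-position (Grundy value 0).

4

Heap A, S = {4, 5}:
n :  0  1  2  3  4  5  6  7  8  9 10 11 12 13 14 15 16 17 18 19 20
G :  0  0  0  0  1  1  1  1  2  0  0  0  0  1  1  1  1  2  0  0  0
G_A(20) = 0.
Heap B, S = {1, 9}:
n :  0  1  2  3  4  5  6  7  8  9 10 11 12 13 14 15 16 17 18 19 20 21
G :  0  1  0  1  0  1  0  1  0  1  0  1  0  1  0  1  0  1  0  1  0  1
G_B(21) = 1.
Combined Grundy value = 0 ⊕ 1 = 1.
A winning move leaves total XOR = 0, i.e. changes one component's Grundy value g to g ⊕ X where X is the current total.
Heap A: need g' = 0⊕1 = 1. Options: 20−4→G=1, 20−5→G=1. Hits: 2.
Heap B: need g' = 1⊕1 = 0. Options: 21−1→G=0, 21−9→G=0. Hits: 2.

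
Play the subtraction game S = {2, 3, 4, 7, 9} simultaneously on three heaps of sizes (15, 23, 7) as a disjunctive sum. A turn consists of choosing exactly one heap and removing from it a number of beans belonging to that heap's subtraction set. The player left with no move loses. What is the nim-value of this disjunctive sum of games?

1

All heaps use S = {2, 3, 4, 7, 9}:
G(0) = 0
G(1) = mex{} = 0
G(2) = mex{0} = 1
G(3) = mex{0,0} = 1
G(4) = mex{1,0,0} = 2
G(5) = mex{1,1,0} = 2
G(6) = mex{2,1,1} = 0
G(7) = mex{2,2,1,0} = 3
G(8) = mex{0,2,2,0} = 1
G(9) = mex{3,0,2,1,0} = 4
G(10) = mex{1,3,0,1,0} = 2
G(11) = mex{4,1,3,2,1} = 0
G(12) = mex{2,4,1,2,1} = 0
G(13) = mex{0,2,4,0,2} = 1
G(14) = mex{0,0,2,3,2} = 1
G(15) = mex{1,0,0,1,0} = 2
G(16) = mex{1,1,0,4,3} = 2
G(17) = mex{2,1,1,2,1} = 0
G(18) = mex{2,2,1,0,4} = 3
G(19) = mex{0,2,2,0,2} = 1
G(20) = mex{3,0,2,1,0} = 4
G(21) = mex{1,3,0,1,0} = 2
G(22) = mex{4,1,3,2,1} = 0
G(23) = mex{2,4,1,2,1} = 0
Heap A: G(15) = 2.
Heap B: G(23) = 0.
Heap C: G(7) = 3.
Combined Grundy value = 2 ⊕ 0 ⊕ 3 = 1.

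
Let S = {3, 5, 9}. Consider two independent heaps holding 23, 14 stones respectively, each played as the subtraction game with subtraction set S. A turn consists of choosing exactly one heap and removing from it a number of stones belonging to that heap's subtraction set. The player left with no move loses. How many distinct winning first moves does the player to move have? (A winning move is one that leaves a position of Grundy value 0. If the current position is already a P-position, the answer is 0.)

5

All heaps use S = {3, 5, 9}:
G(0) = 0
G(1) = mex{} = 0
G(2) = mex{} = 0
G(3) = mex{0} = 1
G(4) = mex{0} = 1
G(5) = mex{0,0} = 1
G(6) = mex{1,0} = 2
G(7) = mex{1,0} = 2
G(8) = mex{1,1} = 0
G(9) = mex{2,1,0} = 3
G(10) = mex{2,1,0} = 3
G(11) = mex{0,2,0} = 1
G(12) = mex{3,2,1} = 0
G(13) = mex{3,0,1} = 2
G(14) = mex{1,3,1} = 0
G(15) = mex{0,3,2} = 1
G(16) = mex{2,1,2} = 0
G(17) = mex{0,0,0} = 1
G(18) = mex{1,2,3} = 0
G(19) = mex{0,0,3} = 1
G(20) = mex{1,1,1} = 0
G(21) = mex{0,0,0} = 1
G(22) = mex{1,1,2} = 0
G(23) = mex{0,0,0} = 1
Heap A: G(23) = 1.
Heap B: G(14) = 0.
Combined Grundy value = 1 ⊕ 0 = 1.
A winning move leaves total XOR = 0, i.e. changes one component's Grundy value g to g ⊕ X where X is the current total.
Heap A: need g' = 1⊕1 = 0. Options: 23−3→G=0, 23−5→G=0, 23−9→G=0. Hits: 3.
Heap B: need g' = 0⊕1 = 1. Options: 14−3→G=1, 14−5→G=3, 14−9→G=1. Hits: 2.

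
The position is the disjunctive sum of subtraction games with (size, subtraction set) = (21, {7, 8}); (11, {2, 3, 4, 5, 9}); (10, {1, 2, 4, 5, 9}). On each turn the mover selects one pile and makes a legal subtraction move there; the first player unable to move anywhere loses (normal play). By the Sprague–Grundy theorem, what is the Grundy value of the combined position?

6

Pile A, S = {7, 8}:
G(0) = 0
G(1) = mex{} = 0
G(2) = mex{} = 0
G(3) = mex{} = 0
G(4) = mex{} = 0
G(5) = mex{} = 0
G(6) = mex{} = 0
G(7) = mex{0} = 1
G(8) = mex{0,0} = 1
G(9) = mex{0,0} = 1
G(10) = mex{0,0} = 1
G(11) = mex{0,0} = 1
G(12) = mex{0,0} = 1
G(13) = mex{0,0} = 1
G(14) = mex{1,0} = 2
G(15) = mex{1,1} = 0
G(16) = mex{1,1} = 0
G(17) = mex{1,1} = 0
G(18) = mex{1,1} = 0
G(19) = mex{1,1} = 0
G(20) = mex{1,1} = 0
G(21) = mex{2,1} = 0
G_A(21) = 0.
Pile B, S = {2, 3, 4, 5, 9}:
n :  0  1  2  3  4  5  6  7  8  9 10 11
G :  0  0  1  1  2  2  3  0  0  1  1  2
G_B(11) = 2.
Pile C, S = {1, 2, 4, 5, 9}:
G(0) = 0
G(1) = mex{0} = 1
G(2) = mex{1,0} = 2
G(3) = mex{2,1} = 0
G(4) = mex{0,2,0} = 1
G(5) = mex{1,0,1,0} = 2
G(6) = mex{2,1,2,1} = 0
G(7) = mex{0,2,0,2} = 1
G(8) = mex{1,0,1,0} = 2
G(9) = mex{2,1,2,1,0} = 3
G(10) = mex{3,2,0,2,1} = 4
G_C(10) = 4.
Combined Grundy value = 0 ⊕ 2 ⊕ 4 = 6.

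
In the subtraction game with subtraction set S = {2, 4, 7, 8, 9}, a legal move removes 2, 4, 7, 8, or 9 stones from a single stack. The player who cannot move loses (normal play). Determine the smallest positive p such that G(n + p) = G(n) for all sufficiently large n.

G(0) = 0
G(1) = mex{} = 0
G(2) = mex{0} = 1
G(3) = mex{0} = 1
G(4) = mex{1,0} = 2
G(5) = mex{1,0} = 2
G(6) = mex{2,1} = 0
G(7) = mex{2,1,0} = 3
G(8) = mex{0,2,0,0} = 1
G(9) = mex{3,2,1,0,0} = 4
G(10) = mex{1,0,1,1,0} = 2
G(11) = mex{4,3,2,1,1} = 0
G(12) = mex{2,1,2,2,1} = 0
G(13) = mex{0,4,0,2,2} = 1
G(14) = mex{0,2,3,0,2} = 1
G(15) = mex{1,0,1,3,0} = 2
G(16) = mex{1,0,4,1,3} = 2
G(17) = mex{2,1,2,4,1} = 0
G(18) = mex{2,1,0,2,4} = 3
G(19) = mex{0,2,0,0,2} = 1
G(20) = mex{3,2,1,0,0} = 4
G(21) = mex{1,0,1,1,0} = 2
G(22) = mex{4,3,2,1,1} = 0
G(23) = mex{2,1,2,2,1} = 0
G(n+11) = G(n) holds for n = 0,…,8 (a full window of length max(S) = 9), so the sequence is purely periodic with period 11.

11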